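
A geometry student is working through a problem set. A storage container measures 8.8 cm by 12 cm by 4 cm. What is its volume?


Shape: rectangular prism
l = 8.8 cm, w = 12 cm, h = 4 cm
Formula: V = l * w * h
V = 8.8 * 12 * 4
V = 105.6 * 4
V = 422.4
422.4 cm^3


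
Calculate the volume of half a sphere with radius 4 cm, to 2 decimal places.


Shape: hemisphere (half of a sphere)
Radius r = 4 cm
Formula: V = (1/2) * (4/3) * pi * r^3 = (2/3) * pi * r^3
r^3 = 64
(2/3) * 64 = 42.666667
V = 42.666667 * pi
V = 134.04
134.04 cm^3


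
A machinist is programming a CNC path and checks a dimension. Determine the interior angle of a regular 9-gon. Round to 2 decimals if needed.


Shape: regular nonagon (9 sides)
Formula: interior angle = (n - 2) * 180 / n
(n - 2) = 7
(n - 2) * 180 = 1260
angle = 1260 / 9
angle = 140
140 degrees


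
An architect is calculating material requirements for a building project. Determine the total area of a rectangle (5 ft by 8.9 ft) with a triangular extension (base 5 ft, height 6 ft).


Composite shape: rectangle + triangle
Rectangle area = 5 * 8.9 = 44.5
Triangle area = 0.5 * 5 * 6 = 15
Total = 44.5 + 15
Total = 59.5
59.5 ft^2


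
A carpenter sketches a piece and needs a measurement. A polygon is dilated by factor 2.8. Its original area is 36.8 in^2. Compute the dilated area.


Linear scale factor k = 2.8
Original area = 36.8 in^2
Rule: under a linear scaling by k, areas scale by k^2.
k^2 = 2.8^2 = 7.84
New area = 36.8 * 7.84
New area = 288.512
288.512 in^2


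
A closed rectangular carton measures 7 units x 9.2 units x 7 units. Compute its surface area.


Shape: rectangular prism
l = 7 units, w = 9.2 units, h = 7 units
Formula: SA = 2(lw + lh + wh)
lw = 64.4, lh = 49, wh = 64.4
lw + lh + wh = 177.8
SA = 2 * 177.8
SA = 355.6
355.6 units^2


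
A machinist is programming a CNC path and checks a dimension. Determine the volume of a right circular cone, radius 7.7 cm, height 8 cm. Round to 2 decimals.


Shape: cone
Radius r = 7.7 cm, Height h = 8 cm
Formula: V = (1/3) * pi * r^2 * h
r^2 = 59.29
pi * r^2 * h = pi * 59.29 * 8 = 474.32 * pi
V = 474.32 * pi / 3
V = 496.71
496.71 cm^3


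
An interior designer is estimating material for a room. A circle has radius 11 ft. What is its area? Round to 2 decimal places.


Shape: circle
Radius r = 11 ft
Formula: A = pi * r^2
r^2 = 11^2 = 121
A = pi * 121
A = 380.13
380.13 ft^2


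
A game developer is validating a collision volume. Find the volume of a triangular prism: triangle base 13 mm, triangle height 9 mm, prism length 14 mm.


Shape: triangular prism
Triangle base = 13 mm, triangle height = 9 mm, prism length L = 14 mm
Formula: V = (1/2 * b * h_tri) * L
Cross-section area = 0.5 * 13 * 9 = 58.5
V = 58.5 * 14
V = 819
819 mm^3


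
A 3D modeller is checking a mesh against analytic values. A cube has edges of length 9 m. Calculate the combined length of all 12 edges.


Shape: cube
Side s = 9 m
A cube has 12 edges, all equal.
Formula: total edge length = 12 * s
Total = 12 * 9
Total = 108
108 m


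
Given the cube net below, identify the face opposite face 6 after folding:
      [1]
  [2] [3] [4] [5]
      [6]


Net: cross layout. Take square 3 as the base (bottom).
Fold the four squares in the horizontal row up around 3: 2 -> left, 4 -> right, 5 wraps to the top.
Fold 1 and 6 up from 3: 1 -> back, 6 -> front.
Opposite pairs are therefore: (1, 6), (2, 4), (3, 5).
Face 6 is opposite face 1.
face 1


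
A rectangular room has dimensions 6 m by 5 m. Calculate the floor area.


Shape: rectangle
Length l = 6 m, Width w = 5 m
Formula: A = l * w
A = 6 * 5
A = 30
30 m^2


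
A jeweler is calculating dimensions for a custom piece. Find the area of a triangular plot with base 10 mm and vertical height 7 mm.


Shape: triangle
Base b = 10 mm, Height h = 7 mm
Formula: A = (1/2) * b * h
A = 0.5 * 10 * 7
A = 0.5 * 70
A = 35
35 mm^2


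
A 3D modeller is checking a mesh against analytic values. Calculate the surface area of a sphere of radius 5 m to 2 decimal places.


Shape: sphere
Radius r = 5 m
Formula: SA = 4 * pi * r^2
r^2 = 25
SA = 4 * pi * 25
SA = 100 * pi
SA = 314.16
314.16 m^2


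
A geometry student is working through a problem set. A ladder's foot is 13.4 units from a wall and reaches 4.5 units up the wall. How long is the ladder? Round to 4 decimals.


Shape: right triangle
Legs a = 13.4 units, b = 4.5 units
Formula: c = sqrt(a^2 + b^2)
a^2 = 179.56, b^2 = 20.25
a^2 + b^2 = 199.81
c = sqrt(199.81)
c = 14.1354
14.1354 units


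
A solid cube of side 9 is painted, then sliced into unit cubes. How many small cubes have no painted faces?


Large cube: 9 x 9 x 9, cut into unit cubes.
n = 9, so n - 2 = 7
Unpainted cubes form the interior (n - 2)^3 block.
(n - 2)^3 = 7^3 = 343
343 unit cubes


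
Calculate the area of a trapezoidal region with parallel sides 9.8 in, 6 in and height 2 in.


Shape: trapezoid
Parallel sides a = 9.8 in, b = 6 in; Height h = 2 in
Formula: A = (a + b) * h / 2
a + b = 9.8 + 6 = 15.8
A = 15.8 * 2 / 2
A = 31.6 / 2
A = 15.8
15.8 in^2


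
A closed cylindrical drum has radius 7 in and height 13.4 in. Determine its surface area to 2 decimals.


Shape: closed cylinder
Radius r = 7 in, Height h = 13.4 in
Formula: SA = 2*pi*r^2 + 2*pi*r*h = 2*pi*r*(r + h)
r + h = 20.4
2 * r * (r + h) = 2 * 7 * 20.4 = 285.6
SA = 285.6 * pi
SA = 897.24
897.24 in^2


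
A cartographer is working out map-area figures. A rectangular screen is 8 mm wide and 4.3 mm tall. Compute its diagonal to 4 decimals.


Shape: rectangle (diagonal via Pythagoras)
Sides: 8 mm and 4.3 mm
Formula: d = sqrt(l^2 + w^2)
l^2 = 64, w^2 = 18.49
l^2 + w^2 = 82.49
d = sqrt(82.49)
d = 9.0824
9.0824 mm


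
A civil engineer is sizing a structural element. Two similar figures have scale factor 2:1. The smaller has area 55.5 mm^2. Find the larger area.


Linear scale factor k = 2
Original area = 55.5 mm^2
Rule: under a linear scaling by k, areas scale by k^2.
k^2 = 2^2 = 4
New area = 55.5 * 4
New area = 222
222 mm^2


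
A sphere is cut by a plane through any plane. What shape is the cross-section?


Solid: sphere
Cutting plane: through any plane
Visualize the intersection of the plane with the solid's surface.
The boundary of the cut region is a circle.
circle


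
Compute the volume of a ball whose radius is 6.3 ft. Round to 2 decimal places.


Shape: sphere
Radius r = 6.3 ft
Formula: V = (4/3) * pi * r^3
r^3 = 250.047
(4/3) * 250.047 = 333.396
V = 333.396 * pi
V = 1047.39
1047.39 ft^3


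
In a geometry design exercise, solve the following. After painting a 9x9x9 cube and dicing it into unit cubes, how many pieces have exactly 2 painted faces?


Large cube: 9 x 9 x 9, cut into unit cubes.
n = 9, so n - 2 = 7
Cubes with 2 painted faces lie along the edges, excluding corners.
A cube has 12 edges; each contributes (n - 2) = 7 such cubes.
Count = 12 * 7 = 84
84 unit cubes


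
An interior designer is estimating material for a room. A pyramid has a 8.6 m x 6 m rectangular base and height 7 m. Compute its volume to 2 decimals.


Shape: rectangular pyramid
Base: 8.6 m x 6 m, Height h = 7 m
Formula: V = (1/3) * base_area * h
base_area = 8.6 * 6 = 51.6
base_area * h = 51.6 * 7 = 361.2
V = 361.2 / 3
V = 120.4
120.4 m^3


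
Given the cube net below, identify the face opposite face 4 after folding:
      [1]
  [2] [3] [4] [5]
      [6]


Net: cross layout. Take square 3 as the base (bottom).
Fold the four squares in the horizontal row up around 3: 2 -> left, 4 -> right, 5 wraps to the top.
Fold 1 and 6 up from 3: 1 -> back, 6 -> front.
Opposite pairs are therefore: (1, 6), (2, 4), (3, 5).
Face 4 is opposite face 2.
face 2


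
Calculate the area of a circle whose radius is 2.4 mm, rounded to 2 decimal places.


Shape: circle
Radius r = 2.4 mm
Formula: A = pi * r^2
r^2 = 2.4^2 = 5.76
A = pi * 5.76
A = 18.1
18.1 mm^2


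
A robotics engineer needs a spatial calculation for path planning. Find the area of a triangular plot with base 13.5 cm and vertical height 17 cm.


Shape: triangle
Base b = 13.5 cm, Height h = 17 cm
Formula: A = (1/2) * b * h
A = 0.5 * 13.5 * 17
A = 0.5 * 229.5
A = 114.75
114.75 cm^2


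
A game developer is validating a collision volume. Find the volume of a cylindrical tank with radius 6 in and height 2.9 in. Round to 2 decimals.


Shape: cylinder
Radius r = 6 in, Height h = 2.9 in
Formula: V = pi * r^2 * h
r^2 = 36
V = pi * 36 * 2.9
V = 104.4 * pi
V = 327.98
327.98 in^3


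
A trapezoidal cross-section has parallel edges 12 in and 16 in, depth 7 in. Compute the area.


Shape: trapezoid
Parallel sides a = 12 in, b = 16 in; Height h = 7 in
Formula: A = (a + b) * h / 2
a + b = 12 + 16 = 28
A = 28 * 7 / 2
A = 196 / 2
A = 98
98 in^2


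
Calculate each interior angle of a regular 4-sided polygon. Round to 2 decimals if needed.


Shape: regular square (4 sides)
Formula: interior angle = (n - 2) * 180 / n
(n - 2) = 2
(n - 2) * 180 = 360
angle = 360 / 4
angle = 90
90 degrees


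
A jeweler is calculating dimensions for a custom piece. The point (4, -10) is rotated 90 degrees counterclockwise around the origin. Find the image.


Transformation: rotation about the origin
Original point: (4, -10)
Rule for 90 deg counterclockwise: (x, y) -> (-y, x)
Apply: (4, -10) -> (10, 4)
(10, 4)


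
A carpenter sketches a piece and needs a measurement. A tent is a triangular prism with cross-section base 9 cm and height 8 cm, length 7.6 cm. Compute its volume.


Shape: triangular prism
Triangle base = 9 cm, triangle height = 8 cm, prism length L = 7.6 cm
Formula: V = (1/2 * b * h_tri) * L
Cross-section area = 0.5 * 9 * 8 = 36
V = 36 * 7.6
V = 273.6
273.6 cm^3


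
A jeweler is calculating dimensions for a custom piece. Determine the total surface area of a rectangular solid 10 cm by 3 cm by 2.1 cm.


Shape: rectangular prism
l = 10 cm, w = 3 cm, h = 2.1 cm
Formula: SA = 2(lw + lh + wh)
lw = 30, lh = 21, wh = 6.3
lw + lh + wh = 57.3
SA = 2 * 57.3
SA = 114.6
114.6 cm^2


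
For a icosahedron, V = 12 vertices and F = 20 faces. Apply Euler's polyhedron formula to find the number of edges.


Polyhedron: icosahedron
Euler's formula for convex polyhedra: V - E + F = 2
Given: V = 12 vertices and F = 20 faces
Solve for E:
E = V + F - 2 = 12 + 20 - 2 = 30
30 edges


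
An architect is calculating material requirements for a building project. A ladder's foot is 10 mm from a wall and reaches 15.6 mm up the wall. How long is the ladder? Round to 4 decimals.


Shape: right triangle
Legs a = 10 mm, b = 15.6 mm
Formula: c = sqrt(a^2 + b^2)
a^2 = 100, b^2 = 243.36
a^2 + b^2 = 343.36
c = sqrt(343.36)
c = 18.53
18.53 mm


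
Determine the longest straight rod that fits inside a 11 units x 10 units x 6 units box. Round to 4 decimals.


Shape: rectangular box (space diagonal)
l = 11 units, w = 10 units, h = 6 units
Visualize: the diagonal of the base, then a right triangle with that diagonal and the height.
Formula: d = sqrt(l^2 + w^2 + h^2)
l^2 + w^2 + h^2 = 121 + 100 + 36 = 257
d = sqrt(257)
d = 16.0312
16.0312 units


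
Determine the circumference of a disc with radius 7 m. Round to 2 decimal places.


Shape: circle
Radius r = 7 m
Formula: C = 2 * pi * r
C = 2 * pi * 7
C = 14 * pi
C = 43.98
43.98 m


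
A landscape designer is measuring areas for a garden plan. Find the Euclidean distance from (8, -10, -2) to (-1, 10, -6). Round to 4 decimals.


3D distance between two points
P1 = (8, -10, -2), P2 = (-1, 10, -6)
Formula: d = sqrt((x2-x1)^2 + (y2-y1)^2 + (z2-z1)^2)
dx = -1 - 8 = -9
dy = 10 - -10 = 20
dz = -6 - -2 = -4
dx^2 + dy^2 + dz^2 = 81 + 400 + 16 = 497
d = sqrt(497)
d = 22.2935
22.2935 units


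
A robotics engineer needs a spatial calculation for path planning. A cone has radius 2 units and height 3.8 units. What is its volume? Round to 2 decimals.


Shape: cone
Radius r = 2 units, Height h = 3.8 units
Formula: V = (1/3) * pi * r^2 * h
r^2 = 4
pi * r^2 * h = pi * 4 * 3.8 = 15.2 * pi
V = 15.2 * pi / 3
V = 15.92
15.92 units^3


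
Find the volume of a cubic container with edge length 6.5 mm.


Shape: cube
Side s = 6.5 mm
Formula: V = s^3
V = 6.5 * 6.5 * 6.5
V = 42.25 * 6.5
V = 274.625
274.625 mm^3


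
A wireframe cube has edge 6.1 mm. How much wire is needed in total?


Shape: cube
Side s = 6.1 mm
A cube has 12 edges, all equal.
Formula: total edge length = 12 * s
Total = 12 * 6.1
Total = 73.2
73.2 mm


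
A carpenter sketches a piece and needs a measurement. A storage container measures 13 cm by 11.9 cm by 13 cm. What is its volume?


Shape: rectangular prism
l = 13 cm, w = 11.9 cm, h = 13 cm
Formula: V = l * w * h
V = 13 * 11.9 * 13
V = 154.7 * 13
V = 2011.1
2011.1 cm^3


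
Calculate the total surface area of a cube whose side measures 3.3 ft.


Shape: cube
Side s = 3.3 ft
A cube has 6 square faces.
Formula: SA = 6 * s^2
s^2 = 10.89
SA = 6 * 10.89
SA = 65.34
65.34 ft^2


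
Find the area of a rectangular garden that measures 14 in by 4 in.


Shape: rectangle
Length l = 14 in, Width w = 4 in
Formula: A = l * w
A = 14 * 4
A = 56
56 in^2


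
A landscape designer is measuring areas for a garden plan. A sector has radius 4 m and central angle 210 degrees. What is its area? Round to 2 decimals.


Shape: circular sector
Radius r = 4 m, Angle = 210 degrees
Formula: A = (angle/360) * pi * r^2
r^2 = 16
Fraction of circle = 210/360
A = (210/360) * pi * 16
A = 9.333333 * pi
A = 29.32
29.32 m^2


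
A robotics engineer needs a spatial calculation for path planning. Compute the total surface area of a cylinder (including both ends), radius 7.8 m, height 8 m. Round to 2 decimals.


Shape: closed cylinder
Radius r = 7.8 m, Height h = 8 m
Formula: SA = 2*pi*r^2 + 2*pi*r*h = 2*pi*r*(r + h)
r + h = 15.8
2 * r * (r + h) = 2 * 7.8 * 15.8 = 246.48
SA = 246.48 * pi
SA = 774.34
774.34 m^2


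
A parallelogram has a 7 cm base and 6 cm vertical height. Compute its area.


Shape: parallelogram
Base b = 7 cm, Height h = 6 cm
Formula: A = b * h
A = 7 * 6
A = 42
42 cm^2


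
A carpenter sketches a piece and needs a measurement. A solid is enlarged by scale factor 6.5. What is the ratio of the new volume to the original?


Linear scale factor k = 6.5
Rule: under a linear scaling by k, volumes scale by k^3.
k^3 = 6.5 * 6.5 * 6.5
k^3 = 42.25 * 6.5
k^3 = 274.625
Volume scales by a factor of 274.625.
274.625 (dimensionless)


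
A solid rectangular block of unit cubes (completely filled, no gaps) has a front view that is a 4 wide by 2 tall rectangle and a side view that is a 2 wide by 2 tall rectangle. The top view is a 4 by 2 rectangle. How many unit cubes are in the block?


Orthographic views of a solid rectangular block:
Front view 4 x 2 -> length = 4, height = 2
Side view 2 x 2 -> width = 2, height = 2 (consistent)
Top view 4 x 2 -> confirms length = 4, width = 2
The block is 4 x 2 x 2.
Total unit cubes = 4 * 2 * 2 = 16
16 unit cubes


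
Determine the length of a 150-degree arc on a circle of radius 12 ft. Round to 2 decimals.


Shape: circular arc
Radius r = 12 ft, Angle = 150 degrees
Formula: L = (angle/360) * 2 * pi * r
2 * pi * r = 24 * pi
L = (150/360) * 24 * pi
L = 10 * pi
L = 31.42
31.42 ft


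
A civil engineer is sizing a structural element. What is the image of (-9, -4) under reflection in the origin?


Transformation: reflection
Original point: (-9, -4)
Rule for reflection through the origin: (x, y) -> (-x, -y)
Apply: (-9, -4) -> (9, 4)
(9, 4)


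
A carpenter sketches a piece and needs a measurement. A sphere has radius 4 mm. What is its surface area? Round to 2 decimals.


Shape: sphere
Radius r = 4 mm
Formula: SA = 4 * pi * r^2
r^2 = 16
SA = 4 * pi * 16
SA = 64 * pi
SA = 201.06
201.06 mm^2


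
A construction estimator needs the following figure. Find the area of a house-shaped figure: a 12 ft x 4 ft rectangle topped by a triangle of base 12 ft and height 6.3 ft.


Composite shape: rectangle + triangle
Rectangle area = 12 * 4 = 48
Triangle area = 0.5 * 12 * 6.3 = 37.8
Total = 48 + 37.8
Total = 85.8
85.8 ft^2


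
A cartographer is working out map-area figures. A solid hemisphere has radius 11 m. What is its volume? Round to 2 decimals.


Shape: hemisphere (half of a sphere)
Radius r = 11 m
Formula: V = (1/2) * (4/3) * pi * r^3 = (2/3) * pi * r^3
r^3 = 1331
(2/3) * 1331 = 887.333333
V = 887.333333 * pi
V = 2787.64
2787.64 m^3


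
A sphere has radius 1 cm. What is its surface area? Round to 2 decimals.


Shape: sphere
Radius r = 1 cm
Formula: SA = 4 * pi * r^2
r^2 = 1
SA = 4 * pi * 1
SA = 4 * pi
SA = 12.57
12.57 cm^2


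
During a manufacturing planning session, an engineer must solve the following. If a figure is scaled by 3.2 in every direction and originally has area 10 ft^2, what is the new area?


Linear scale factor k = 3.2
Original area = 10 ft^2
Rule: under a linear scaling by k, areas scale by k^2.
k^2 = 3.2^2 = 10.24
New area = 10 * 10.24
New area = 102.4
102.4 ft^2


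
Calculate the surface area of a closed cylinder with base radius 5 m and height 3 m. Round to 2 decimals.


Shape: closed cylinder
Radius r = 5 m, Height h = 3 m
Formula: SA = 2*pi*r^2 + 2*pi*r*h = 2*pi*r*(r + h)
r + h = 8
2 * r * (r + h) = 2 * 5 * 8 = 80
SA = 80 * pi
SA = 251.33
251.33 m^2


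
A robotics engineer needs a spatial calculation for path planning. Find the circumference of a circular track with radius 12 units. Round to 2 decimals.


Shape: circle
Radius r = 12 units
Formula: C = 2 * pi * r
C = 2 * pi * 12
C = 24 * pi
C = 75.4
75.4 units


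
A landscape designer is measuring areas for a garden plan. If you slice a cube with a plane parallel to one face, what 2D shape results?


Solid: cube
Cutting plane: parallel to one face
Visualize the intersection of the plane with the solid's surface.
The boundary of the cut region is a square.
square


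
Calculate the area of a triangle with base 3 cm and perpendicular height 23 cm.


Shape: triangle
Base b = 3 cm, Height h = 23 cm
Formula: A = (1/2) * b * h
A = 0.5 * 3 * 23
A = 0.5 * 69
A = 34.5
34.5 cm^2


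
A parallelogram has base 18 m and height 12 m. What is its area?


Shape: parallelogram
Base b = 18 m, Height h = 12 m
Formula: A = b * h
A = 18 * 12
A = 216
216 m^2


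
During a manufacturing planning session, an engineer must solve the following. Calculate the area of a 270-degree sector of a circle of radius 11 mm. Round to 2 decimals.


Shape: circular sector
Radius r = 11 mm, Angle = 270 degrees
Formula: A = (angle/360) * pi * r^2
r^2 = 121
Fraction of circle = 270/360
A = (270/360) * pi * 121
A = 90.75 * pi
A = 285.1
285.1 mm^2


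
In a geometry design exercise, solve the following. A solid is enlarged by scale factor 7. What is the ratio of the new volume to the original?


Linear scale factor k = 7
Rule: under a linear scaling by k, volumes scale by k^3.
k^3 = 7 * 7 * 7
k^3 = 49 * 7
k^3 = 343
Volume scales by a factor of 343.
343 (dimensionless)


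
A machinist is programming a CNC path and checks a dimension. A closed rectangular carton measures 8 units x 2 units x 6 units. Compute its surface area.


Shape: rectangular prism
l = 8 units, w = 2 units, h = 6 units
Formula: SA = 2(lw + lh + wh)
lw = 16, lh = 48, wh = 12
lw + lh + wh = 76
SA = 2 * 76
SA = 152
152 units^2


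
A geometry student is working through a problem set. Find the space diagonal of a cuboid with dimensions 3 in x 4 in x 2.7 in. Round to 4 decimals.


Shape: rectangular box (space diagonal)
l = 3 in, w = 4 in, h = 2.7 in
Visualize: the diagonal of the base, then a right triangle with that diagonal and the height.
Formula: d = sqrt(l^2 + w^2 + h^2)
l^2 + w^2 + h^2 = 9 + 16 + 7.29 = 32.29
d = sqrt(32.29)
d = 5.6824
5.6824 in


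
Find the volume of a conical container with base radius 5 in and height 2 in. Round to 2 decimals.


Shape: cone
Radius r = 5 in, Height h = 2 in
Formula: V = (1/3) * pi * r^2 * h
r^2 = 25
pi * r^2 * h = pi * 25 * 2 = 50 * pi
V = 50 * pi / 3
V = 52.36
52.36 in^3


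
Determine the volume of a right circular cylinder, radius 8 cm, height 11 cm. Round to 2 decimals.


Shape: cylinder
Radius r = 8 cm, Height h = 11 cm
Formula: V = pi * r^2 * h
r^2 = 64
V = pi * 64 * 11
V = 704 * pi
V = 2211.68
2211.68 cm^3


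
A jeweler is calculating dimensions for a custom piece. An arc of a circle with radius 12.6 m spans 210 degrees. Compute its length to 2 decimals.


Shape: circular arc
Radius r = 12.6 m, Angle = 210 degrees
Formula: L = (angle/360) * 2 * pi * r
2 * pi * r = 25.2 * pi
L = (210/360) * 25.2 * pi
L = 14.7 * pi
L = 46.18
46.18 m


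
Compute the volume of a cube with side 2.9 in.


Shape: cube
Side s = 2.9 in
Formula: V = s^3
V = 2.9 * 2.9 * 2.9
V = 8.41 * 2.9
V = 24.389
24.389 in^3


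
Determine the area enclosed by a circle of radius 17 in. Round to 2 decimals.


Shape: circle
Radius r = 17 in
Formula: A = pi * r^2
r^2 = 17^2 = 289
A = pi * 289
A = 907.92
907.92 in^2


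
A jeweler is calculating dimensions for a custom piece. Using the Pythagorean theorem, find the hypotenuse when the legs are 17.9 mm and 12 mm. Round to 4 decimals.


Shape: right triangle
Legs a = 17.9 mm, b = 12 mm
Formula: c = sqrt(a^2 + b^2)
a^2 = 320.41, b^2 = 144
a^2 + b^2 = 464.41
c = sqrt(464.41)
c = 21.5502
21.5502 mm


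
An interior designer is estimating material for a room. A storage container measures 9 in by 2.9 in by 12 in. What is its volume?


Shape: rectangular prism
l = 9 in, w = 2.9 in, h = 12 in
Formula: V = l * w * h
V = 9 * 2.9 * 12
V = 26.1 * 12
V = 313.2
313.2 in^3


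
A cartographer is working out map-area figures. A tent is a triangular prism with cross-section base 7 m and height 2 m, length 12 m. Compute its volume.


Shape: triangular prism
Triangle base = 7 m, triangle height = 2 m, prism length L = 12 m
Formula: V = (1/2 * b * h_tri) * L
Cross-section area = 0.5 * 7 * 2 = 7
V = 7 * 12
V = 84
84 m^3


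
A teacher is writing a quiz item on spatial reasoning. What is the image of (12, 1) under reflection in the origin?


Transformation: reflection
Original point: (12, 1)
Rule for reflection through the origin: (x, y) -> (-x, -y)
Apply: (12, 1) -> (-12, -1)
(-12, -1)


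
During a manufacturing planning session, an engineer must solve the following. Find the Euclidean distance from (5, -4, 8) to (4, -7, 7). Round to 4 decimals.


3D distance between two points
P1 = (5, -4, 8), P2 = (4, -7, 7)
Formula: d = sqrt((x2-x1)^2 + (y2-y1)^2 + (z2-z1)^2)
dx = 4 - 5 = -1
dy = -7 - -4 = -3
dz = 7 - 8 = -1
dx^2 + dy^2 + dz^2 = 1 + 9 + 1 = 11
d = sqrt(11)
d = 3.3166
3.3166 units


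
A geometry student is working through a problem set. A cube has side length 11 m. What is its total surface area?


Shape: cube
Side s = 11 m
A cube has 6 square faces.
Formula: SA = 6 * s^2
s^2 = 121
SA = 6 * 121
SA = 726
726 m^2


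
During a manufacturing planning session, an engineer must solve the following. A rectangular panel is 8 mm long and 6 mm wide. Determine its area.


Shape: rectangle
Length l = 8 mm, Width w = 6 mm
Formula: A = l * w
A = 8 * 6
A = 48
48 mm^2


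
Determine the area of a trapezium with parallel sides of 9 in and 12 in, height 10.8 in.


Shape: trapezoid
Parallel sides a = 9 in, b = 12 in; Height h = 10.8 in
Formula: A = (a + b) * h / 2
a + b = 9 + 12 = 21
A = 21 * 10.8 / 2
A = 226.8 / 2
A = 113.4
113.4 in^2


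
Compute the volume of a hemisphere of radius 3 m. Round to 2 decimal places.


Shape: hemisphere (half of a sphere)
Radius r = 3 m
Formula: V = (1/2) * (4/3) * pi * r^3 = (2/3) * pi * r^3
r^3 = 27
(2/3) * 27 = 18
V = 18 * pi
V = 56.55
56.55 m^3


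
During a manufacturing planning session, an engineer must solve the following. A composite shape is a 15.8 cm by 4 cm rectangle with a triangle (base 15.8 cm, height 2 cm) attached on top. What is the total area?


Composite shape: rectangle + triangle
Rectangle area = 15.8 * 4 = 63.2
Triangle area = 0.5 * 15.8 * 2 = 15.8
Total = 63.2 + 15.8
Total = 79
79 cm^2


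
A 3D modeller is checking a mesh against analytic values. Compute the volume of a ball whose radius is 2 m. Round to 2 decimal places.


Shape: sphere
Radius r = 2 m
Formula: V = (4/3) * pi * r^3
r^3 = 8
(4/3) * 8 = 10.666667
V = 10.666667 * pi
V = 33.51
33.51 m^3


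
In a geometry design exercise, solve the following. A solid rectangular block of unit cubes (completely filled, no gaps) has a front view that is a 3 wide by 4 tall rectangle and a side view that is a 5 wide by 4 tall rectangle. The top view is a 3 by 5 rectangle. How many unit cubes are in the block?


Orthographic views of a solid rectangular block:
Front view 3 x 4 -> length = 3, height = 4
Side view 5 x 4 -> width = 5, height = 4 (consistent)
Top view 3 x 5 -> confirms length = 3, width = 5
The block is 3 x 5 x 4.
Total unit cubes = 3 * 5 * 4 = 60
60 unit cubes


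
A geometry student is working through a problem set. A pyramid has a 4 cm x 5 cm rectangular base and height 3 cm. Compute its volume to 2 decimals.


Shape: rectangular pyramid
Base: 4 cm x 5 cm, Height h = 3 cm
Formula: V = (1/3) * base_area * h
base_area = 4 * 5 = 20
base_area * h = 20 * 3 = 60
V = 60 / 3
V = 20
20 cm^3


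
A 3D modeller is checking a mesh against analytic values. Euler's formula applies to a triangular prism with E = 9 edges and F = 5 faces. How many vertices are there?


Polyhedron: triangular prism
Euler's formula for convex polyhedra: V - E + F = 2
Given: E = 9 edges and F = 5 faces
Solve for V:
V = 2 + E - F = 2 + 9 - 5 = 6
6 vertices


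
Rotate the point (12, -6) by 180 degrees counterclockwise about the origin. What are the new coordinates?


Transformation: rotation about the origin
Original point: (12, -6)
Rule for 180 deg: (x, y) -> (-x, -y)
Apply: (12, -6) -> (-12, 6)
(-12, 6)


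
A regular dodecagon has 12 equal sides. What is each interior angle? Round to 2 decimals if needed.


Shape: regular dodecagon (12 sides)
Formula: interior angle = (n - 2) * 180 / n
(n - 2) = 10
(n - 2) * 180 = 1800
angle = 1800 / 12
angle = 150
150 degrees


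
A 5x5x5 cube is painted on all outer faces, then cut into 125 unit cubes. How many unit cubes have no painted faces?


Large cube: 5 x 5 x 5, cut into unit cubes.
n = 5, so n - 2 = 3
Unpainted cubes form the interior (n - 2)^3 block.
(n - 2)^3 = 3^3 = 27
27 unit cubes


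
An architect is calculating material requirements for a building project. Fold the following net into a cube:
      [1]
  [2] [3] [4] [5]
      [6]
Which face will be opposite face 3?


Net: cross layout. Take square 3 as the base (bottom).
Fold the four squares in the horizontal row up around 3: 2 -> left, 4 -> right, 5 wraps to the top.
Fold 1 and 6 up from 3: 1 -> back, 6 -> front.
Opposite pairs are therefore: (1, 6), (2, 4), (3, 5).
Face 3 is opposite face 5.
face 5


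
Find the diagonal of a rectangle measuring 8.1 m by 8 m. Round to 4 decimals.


Shape: rectangle (diagonal via Pythagoras)
Sides: 8.1 m and 8 m
Formula: d = sqrt(l^2 + w^2)
l^2 = 65.61, w^2 = 64
l^2 + w^2 = 129.61
d = sqrt(129.61)
d = 11.3846
11.3846 m


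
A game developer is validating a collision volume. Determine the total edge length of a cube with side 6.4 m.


Shape: cube
Side s = 6.4 m
A cube has 12 edges, all equal.
Formula: total edge length = 12 * s
Total = 12 * 6.4
Total = 76.8
76.8 m


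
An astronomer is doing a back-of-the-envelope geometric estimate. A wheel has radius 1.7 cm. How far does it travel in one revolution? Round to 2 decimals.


Shape: circle
Radius r = 1.7 cm
Formula: C = 2 * pi * r
C = 2 * pi * 1.7
C = 3.4 * pi
C = 10.68
10.68 cm


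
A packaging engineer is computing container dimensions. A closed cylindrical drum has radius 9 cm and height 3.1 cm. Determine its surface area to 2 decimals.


Shape: closed cylinder
Radius r = 9 cm, Height h = 3.1 cm
Formula: SA = 2*pi*r^2 + 2*pi*r*h = 2*pi*r*(r + h)
r + h = 12.1
2 * r * (r + h) = 2 * 9 * 12.1 = 217.8
SA = 217.8 * pi
SA = 684.24
684.24 cm^2


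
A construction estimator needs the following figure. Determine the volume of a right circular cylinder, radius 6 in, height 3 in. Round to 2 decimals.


Shape: cylinder
Radius r = 6 in, Height h = 3 in
Formula: V = pi * r^2 * h
r^2 = 36
V = pi * 36 * 3
V = 108 * pi
V = 339.29
339.29 in^3


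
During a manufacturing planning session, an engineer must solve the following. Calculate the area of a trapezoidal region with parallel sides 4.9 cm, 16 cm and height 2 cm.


Shape: trapezoid
Parallel sides a = 4.9 cm, b = 16 cm; Height h = 2 cm
Formula: A = (a + b) * h / 2
a + b = 4.9 + 16 = 20.9
A = 20.9 * 2 / 2
A = 41.8 / 2
A = 20.9
20.9 cm^2


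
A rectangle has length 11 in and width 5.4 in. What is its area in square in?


Shape: rectangle
Length l = 11 in, Width w = 5.4 in
Formula: A = l * w
A = 11 * 5.4
A = 59.4
59.4 in^2


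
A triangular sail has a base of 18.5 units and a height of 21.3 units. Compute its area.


Shape: triangle
Base b = 18.5 units, Height h = 21.3 units
Formula: A = (1/2) * b * h
A = 0.5 * 18.5 * 21.3
A = 0.5 * 394.05
A = 197.025
197.025 units^2


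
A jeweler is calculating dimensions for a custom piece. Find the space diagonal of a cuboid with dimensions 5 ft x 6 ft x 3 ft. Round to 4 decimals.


Shape: rectangular box (space diagonal)
l = 5 ft, w = 6 ft, h = 3 ft
Visualize: the diagonal of the base, then a right triangle with that diagonal and the height.
Formula: d = sqrt(l^2 + w^2 + h^2)
l^2 + w^2 + h^2 = 25 + 36 + 9 = 70
d = sqrt(70)
d = 8.3666
8.3666 ft


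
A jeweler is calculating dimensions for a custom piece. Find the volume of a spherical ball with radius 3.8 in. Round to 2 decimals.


Shape: sphere
Radius r = 3.8 in
Formula: V = (4/3) * pi * r^3
r^3 = 54.872
(4/3) * 54.872 = 73.162667
V = 73.162667 * pi
V = 229.85
229.85 in^3


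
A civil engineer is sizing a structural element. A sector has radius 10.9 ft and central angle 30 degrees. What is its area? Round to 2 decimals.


Shape: circular sector
Radius r = 10.9 ft, Angle = 30 degrees
Formula: A = (angle/360) * pi * r^2
r^2 = 118.81
Fraction of circle = 30/360
A = (30/360) * pi * 118.81
A = 9.900833 * pi
A = 31.1
31.1 ft^2


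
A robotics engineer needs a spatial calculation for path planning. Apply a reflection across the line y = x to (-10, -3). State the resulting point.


Transformation: reflection
Original point: (-10, -3)
Rule for reflection over y = x: (x, y) -> (y, x)
Apply: (-10, -3) -> (-3, -10)
(-3, -10)


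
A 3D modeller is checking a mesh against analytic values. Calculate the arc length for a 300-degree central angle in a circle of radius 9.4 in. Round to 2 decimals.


Shape: circular arc
Radius r = 9.4 in, Angle = 300 degrees
Formula: L = (angle/360) * 2 * pi * r
2 * pi * r = 18.8 * pi
L = (300/360) * 18.8 * pi
L = 15.666667 * pi
L = 49.22
49.22 in


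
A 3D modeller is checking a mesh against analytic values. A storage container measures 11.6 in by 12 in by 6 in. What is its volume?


Shape: rectangular prism
l = 11.6 in, w = 12 in, h = 6 in
Formula: V = l * w * h
V = 11.6 * 12 * 6
V = 139.2 * 6
V = 835.2
835.2 in^3


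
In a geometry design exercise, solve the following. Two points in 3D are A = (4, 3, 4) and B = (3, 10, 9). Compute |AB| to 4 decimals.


3D distance between two points
P1 = (4, 3, 4), P2 = (3, 10, 9)
Formula: d = sqrt((x2-x1)^2 + (y2-y1)^2 + (z2-z1)^2)
dx = 3 - 4 = -1
dy = 10 - 3 = 7
dz = 9 - 4 = 5
dx^2 + dy^2 + dz^2 = 1 + 49 + 25 = 75
d = sqrt(75)
d = 8.6603
8.6603 units


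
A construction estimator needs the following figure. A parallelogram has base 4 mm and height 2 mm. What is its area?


Shape: parallelogram
Base b = 4 mm, Height h = 2 mm
Formula: A = b * h
A = 4 * 2
A = 8
8 mm^2


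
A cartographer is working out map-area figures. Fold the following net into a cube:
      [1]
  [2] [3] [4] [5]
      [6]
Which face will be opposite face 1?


Net: cross layout. Take square 3 as the base (bottom).
Fold the four squares in the horizontal row up around 3: 2 -> left, 4 -> right, 5 wraps to the top.
Fold 1 and 6 up from 3: 1 -> back, 6 -> front.
Opposite pairs are therefore: (1, 6), (2, 4), (3, 5).
Face 1 is opposite face 6.
face 6


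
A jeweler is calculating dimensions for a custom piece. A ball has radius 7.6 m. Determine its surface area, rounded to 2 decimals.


Shape: sphere
Radius r = 7.6 m
Formula: SA = 4 * pi * r^2
r^2 = 57.76
SA = 4 * pi * 57.76
SA = 231.04 * pi
SA = 725.83
725.83 m^2


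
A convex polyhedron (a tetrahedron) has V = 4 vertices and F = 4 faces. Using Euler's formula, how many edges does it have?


Polyhedron: tetrahedron
Euler's formula for convex polyhedra: V - E + F = 2
Given: V = 4 vertices and F = 4 faces
Solve for E:
E = V + F - 2 = 4 + 4 - 2 = 6
6 edges


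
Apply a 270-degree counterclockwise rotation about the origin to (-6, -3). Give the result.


Transformation: rotation about the origin
Original point: (-6, -3)
Rule for 270 deg counterclockwise: (x, y) -> (y, -x)
Apply: (-6, -3) -> (-3, 6)
(-3, 6)


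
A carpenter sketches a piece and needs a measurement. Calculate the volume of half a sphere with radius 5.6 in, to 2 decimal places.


Shape: hemisphere (half of a sphere)
Radius r = 5.6 in
Formula: V = (1/2) * (4/3) * pi * r^3 = (2/3) * pi * r^3
r^3 = 175.616
(2/3) * 175.616 = 117.077333
V = 117.077333 * pi
V = 367.81
367.81 in^3


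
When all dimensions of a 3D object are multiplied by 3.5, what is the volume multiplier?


Linear scale factor k = 3.5
Rule: under a linear scaling by k, volumes scale by k^3.
k^3 = 3.5 * 3.5 * 3.5
k^3 = 12.25 * 3.5
k^3 = 42.875
Volume scales by a factor of 42.875.
42.875 (dimensionless)


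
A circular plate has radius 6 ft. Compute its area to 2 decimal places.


Shape: circle
Radius r = 6 ft
Formula: A = pi * r^2
r^2 = 6^2 = 36
A = pi * 36
A = 113.1
113.1 ft^2


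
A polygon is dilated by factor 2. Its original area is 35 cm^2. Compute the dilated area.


Linear scale factor k = 2
Original area = 35 cm^2
Rule: under a linear scaling by k, areas scale by k^2.
k^2 = 2^2 = 4
New area = 35 * 4
New area = 140
140 cm^2


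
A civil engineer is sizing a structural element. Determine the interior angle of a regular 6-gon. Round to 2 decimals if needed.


Shape: regular hexagon (6 sides)
Formula: interior angle = (n - 2) * 180 / n
(n - 2) = 4
(n - 2) * 180 = 720
angle = 720 / 6
angle = 120
120 degrees


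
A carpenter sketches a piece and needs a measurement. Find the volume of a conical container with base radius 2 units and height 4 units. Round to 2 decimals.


Shape: cone
Radius r = 2 units, Height h = 4 units
Formula: V = (1/3) * pi * r^2 * h
r^2 = 4
pi * r^2 * h = pi * 4 * 4 = 16 * pi
V = 16 * pi / 3
V = 16.76
16.76 units^3


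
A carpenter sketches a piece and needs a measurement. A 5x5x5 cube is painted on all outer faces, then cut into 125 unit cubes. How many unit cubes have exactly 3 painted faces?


Large cube: 5 x 5 x 5, cut into unit cubes.
Cubes with 3 painted faces are at the corners. A cube always has 8 corners.
Count = 8
8 unit cubes


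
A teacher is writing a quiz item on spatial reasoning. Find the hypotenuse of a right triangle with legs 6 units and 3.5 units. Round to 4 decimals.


Shape: right triangle
Legs a = 6 units, b = 3.5 units
Formula: c = sqrt(a^2 + b^2)
a^2 = 36, b^2 = 12.25
a^2 + b^2 = 48.25
c = sqrt(48.25)
c = 6.9462
6.9462 units


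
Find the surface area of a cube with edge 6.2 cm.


Shape: cube
Side s = 6.2 cm
A cube has 6 square faces.
Formula: SA = 6 * s^2
s^2 = 38.44
SA = 6 * 38.44
SA = 230.64
230.64 cm^2


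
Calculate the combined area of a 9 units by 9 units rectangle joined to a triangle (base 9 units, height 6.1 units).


Composite shape: rectangle + triangle
Rectangle area = 9 * 9 = 81
Triangle area = 0.5 * 9 * 6.1 = 27.45
Total = 81 + 27.45
Total = 108.45
108.45 units^2


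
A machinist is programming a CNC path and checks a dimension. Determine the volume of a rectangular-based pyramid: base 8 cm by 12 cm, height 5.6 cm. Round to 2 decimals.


Shape: rectangular pyramid
Base: 8 cm x 12 cm, Height h = 5.6 cm
Formula: V = (1/3) * base_area * h
base_area = 8 * 12 = 96
base_area * h = 96 * 5.6 = 537.6
V = 537.6 / 3
V = 179.2
179.2 cm^3


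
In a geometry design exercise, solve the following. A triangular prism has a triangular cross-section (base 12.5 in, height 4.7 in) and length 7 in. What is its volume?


Shape: triangular prism
Triangle base = 12.5 in, triangle height = 4.7 in, prism length L = 7 in
Formula: V = (1/2 * b * h_tri) * L
Cross-section area = 0.5 * 12.5 * 4.7 = 29.375
V = 29.375 * 7
V = 205.625
205.625 in^3


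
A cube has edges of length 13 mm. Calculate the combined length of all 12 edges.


Shape: cube
Side s = 13 mm
A cube has 12 edges, all equal.
Formula: total edge length = 12 * s
Total = 12 * 13
Total = 156
156 mm


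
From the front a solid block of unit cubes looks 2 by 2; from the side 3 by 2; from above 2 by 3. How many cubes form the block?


Orthographic views of a solid rectangular block:
Front view 2 x 2 -> length = 2, height = 2
Side view 3 x 2 -> width = 3, height = 2 (consistent)
Top view 2 x 3 -> confirms length = 2, width = 3
The block is 2 x 3 x 2.
Total unit cubes = 2 * 3 * 2 = 12
12 unit cubes


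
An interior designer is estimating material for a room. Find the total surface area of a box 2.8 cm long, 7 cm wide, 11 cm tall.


Shape: rectangular prism
l = 2.8 cm, w = 7 cm, h = 11 cm
Formula: SA = 2(lw + lh + wh)
lw = 19.6, lh = 30.8, wh = 77
lw + lh + wh = 127.4
SA = 2 * 127.4
SA = 254.8
254.8 cm^2


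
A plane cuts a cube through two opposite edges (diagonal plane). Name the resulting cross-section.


Solid: cube
Cutting plane: through two opposite edges (diagonal plane)
Visualize the intersection of the plane with the solid's surface.
The boundary of the cut region is a rectangle.
rectangle


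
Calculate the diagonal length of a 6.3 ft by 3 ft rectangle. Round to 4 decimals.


Shape: rectangle (diagonal via Pythagoras)
Sides: 6.3 ft and 3 ft
Formula: d = sqrt(l^2 + w^2)
l^2 = 39.69, w^2 = 9
l^2 + w^2 = 48.69
d = sqrt(48.69)
d = 6.9778
6.9778 ft


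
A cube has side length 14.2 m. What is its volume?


Shape: cube
Side s = 14.2 m
Formula: V = s^3
V = 14.2 * 14.2 * 14.2
V = 201.64 * 14.2
V = 2863.288
2863.288 m^3


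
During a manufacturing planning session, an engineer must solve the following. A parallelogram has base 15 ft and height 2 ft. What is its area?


Shape: parallelogram
Base b = 15 ft, Height h = 2 ft
Formula: A = b * h
A = 15 * 2
A = 30
30 ft^2


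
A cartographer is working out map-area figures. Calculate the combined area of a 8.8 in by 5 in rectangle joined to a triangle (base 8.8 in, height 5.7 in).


Composite shape: rectangle + triangle
Rectangle area = 8.8 * 5 = 44
Triangle area = 0.5 * 8.8 * 5.7 = 25.08
Total = 44 + 25.08
Total = 69.08
69.08 in^2


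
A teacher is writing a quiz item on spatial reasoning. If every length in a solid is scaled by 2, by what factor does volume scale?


Linear scale factor k = 2
Rule: under a linear scaling by k, volumes scale by k^3.
k^3 = 2 * 2 * 2
k^3 = 4 * 2
k^3 = 8
Volume scales by a factor of 8.
8 (dimensionless)


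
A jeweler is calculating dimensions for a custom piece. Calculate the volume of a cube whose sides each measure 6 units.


Shape: cube
Side s = 6 units
Formula: V = s^3
V = 6 * 6 * 6
V = 36 * 6
V = 216
216 units^3


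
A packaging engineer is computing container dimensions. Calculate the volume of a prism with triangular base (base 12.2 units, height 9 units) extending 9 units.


Shape: triangular prism
Triangle base = 12.2 units, triangle height = 9 units, prism length L = 9 units
Formula: V = (1/2 * b * h_tri) * L
Cross-section area = 0.5 * 12.2 * 9 = 54.9
V = 54.9 * 9
V = 494.1
494.1 units^3


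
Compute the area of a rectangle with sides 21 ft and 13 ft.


Shape: rectangle
Length l = 21 ft, Width w = 13 ft
Formula: A = l * w
A = 21 * 13
A = 273
273 ft^2
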